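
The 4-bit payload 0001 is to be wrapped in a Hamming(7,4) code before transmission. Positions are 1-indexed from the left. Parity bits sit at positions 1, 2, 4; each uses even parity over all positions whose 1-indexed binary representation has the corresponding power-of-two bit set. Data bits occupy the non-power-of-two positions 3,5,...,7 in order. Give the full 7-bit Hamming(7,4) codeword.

1101001

Place data bits at non-power-of-two positions: b3=0, b5=0, b6=0, b7=1.
p1 = XOR of data positions {3,5,7} = 0⊕0⊕1 = 1
p2 = XOR of data positions {3,6,7} = 0⊕0⊕1 = 1
p4 = XOR of data positions {5,6,7} = 0⊕0⊕1 = 1
Codeword b1..b7 = 1101001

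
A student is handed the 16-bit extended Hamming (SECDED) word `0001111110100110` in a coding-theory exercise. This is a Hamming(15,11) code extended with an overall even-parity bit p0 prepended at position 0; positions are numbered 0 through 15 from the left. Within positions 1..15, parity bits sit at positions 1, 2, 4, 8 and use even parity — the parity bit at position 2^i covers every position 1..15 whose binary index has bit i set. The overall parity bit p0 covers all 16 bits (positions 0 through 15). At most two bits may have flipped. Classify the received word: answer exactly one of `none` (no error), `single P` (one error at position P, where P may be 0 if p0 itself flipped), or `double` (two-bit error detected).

single 2

s1: b1⊕b3⊕b5⊕b7⊕b9⊕b11⊕b13⊕b15 = 0⊕1⊕1⊕1⊕0⊕0⊕1⊕0 = 0
s2: b2⊕b3⊕b6⊕b7⊕b10⊕b11⊕b14⊕b15 = 0⊕1⊕1⊕1⊕1⊕0⊕1⊕0 = 1
s4: b4⊕b5⊕b6⊕b7⊕b12⊕b13⊕b14⊕b15 = 1⊕1⊕1⊕1⊕0⊕1⊕1⊕0 = 0
s8: b8⊕b9⊕b10⊕b11⊕b12⊕b13⊕b14⊕b15 = 1⊕0⊕1⊕0⊕0⊕1⊕1⊕0 = 0
Syndrome (s8...s1) = 0010 → position 2.
Overall parity (XOR of all 16 bits, including p0): 0⊕0⊕0⊕1⊕1⊕1⊕1⊕1⊕1⊕0⊕1⊕0⊕0⊕1⊕1⊕0 = 1
Overall=1, syndrome position=2 → single-bit error at position 2.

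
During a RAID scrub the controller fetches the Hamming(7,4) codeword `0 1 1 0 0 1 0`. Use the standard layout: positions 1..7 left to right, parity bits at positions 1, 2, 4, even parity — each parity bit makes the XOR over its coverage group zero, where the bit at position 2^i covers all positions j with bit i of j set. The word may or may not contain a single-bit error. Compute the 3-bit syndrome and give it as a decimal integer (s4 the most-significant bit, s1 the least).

7

s1: b1⊕b3⊕b5⊕b7 = 0⊕1⊕0⊕0 = 1
s2: b2⊕b3⊕b6⊕b7 = 1⊕1⊕1⊕0 = 1
s4: b4⊕b5⊕b6⊕b7 = 0⊕0⊕1⊕0 = 1
Syndrome (s4...s1) = 111 → position 7.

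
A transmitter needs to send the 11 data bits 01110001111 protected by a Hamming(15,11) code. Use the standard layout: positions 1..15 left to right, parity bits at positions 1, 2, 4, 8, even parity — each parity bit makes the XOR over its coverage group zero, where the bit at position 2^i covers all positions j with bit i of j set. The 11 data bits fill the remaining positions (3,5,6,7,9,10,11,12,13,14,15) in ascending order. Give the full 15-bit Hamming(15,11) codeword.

000111100001111

Place data bits at non-power-of-two positions: b3=0, b5=1, b6=1, b7=1, b9=0, b10=0, b11=0, b12=1, b13=1, b14=1, b15=1.
p1 = XOR of data positions {3,5,7,9,11,13,15} = 0⊕1⊕1⊕0⊕0⊕1⊕1 = 0
p2 = XOR of data positions {3,6,7,10,11,14,15} = 0⊕1⊕1⊕0⊕0⊕1⊕1 = 0
p4 = XOR of data positions {5,6,7,12,13,14,15} = 1⊕1⊕1⊕1⊕1⊕1⊕1 = 1
p8 = XOR of data positions {9,10,11,12,13,14,15} = 0⊕0⊕0⊕1⊕1⊕1⊕1 = 0
Codeword b1..b15 = 000111100001111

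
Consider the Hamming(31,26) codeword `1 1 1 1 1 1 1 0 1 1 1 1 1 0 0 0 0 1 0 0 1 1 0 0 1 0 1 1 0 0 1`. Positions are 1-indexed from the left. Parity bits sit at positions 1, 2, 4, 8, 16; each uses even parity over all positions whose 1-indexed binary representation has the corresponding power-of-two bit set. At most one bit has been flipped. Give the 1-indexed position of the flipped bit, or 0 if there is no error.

s1: b1⊕b3⊕b5⊕b7⊕b9⊕b11⊕b13⊕b15⊕b17⊕b19⊕b21⊕b23⊕b25⊕b27⊕b29⊕b31 = 1⊕1⊕1⊕1⊕1⊕1⊕1⊕0⊕0⊕0⊕1⊕0⊕1⊕1⊕0⊕1 = 1
s2: b2⊕b3⊕b6⊕b7⊕b10⊕b11⊕b14⊕b15⊕b18⊕b19⊕b22⊕b23⊕b26⊕b27⊕b30⊕b31 = 1⊕1⊕1⊕1⊕1⊕1⊕0⊕0⊕1⊕0⊕1⊕0⊕0⊕1⊕0⊕1 = 0
s4: b4⊕b5⊕b6⊕b7⊕b12⊕b13⊕b14⊕b15⊕b20⊕b21⊕b22⊕b23⊕b28⊕b29⊕b30⊕b31 = 1⊕1⊕1⊕1⊕1⊕1⊕0⊕0⊕0⊕1⊕1⊕0⊕1⊕0⊕0⊕1 = 0
s8: b8⊕b9⊕b10⊕b11⊕b12⊕b13⊕b14⊕b15⊕b24⊕b25⊕b26⊕b27⊕b28⊕b29⊕b30⊕b31 = 0⊕1⊕1⊕1⊕1⊕1⊕0⊕0⊕0⊕1⊕0⊕1⊕1⊕0⊕0⊕1 = 1
s16: b16⊕b17⊕b18⊕b19⊕b20⊕b21⊕b22⊕b23⊕b24⊕b25⊕b26⊕b27⊕b28⊕b29⊕b30⊕b31 = 0⊕0⊕1⊕0⊕0⊕1⊕1⊕0⊕0⊕1⊕0⊕1⊕1⊕0⊕0⊕1 = 1
Syndrome (s16...s1) = 11001 → position 25.

25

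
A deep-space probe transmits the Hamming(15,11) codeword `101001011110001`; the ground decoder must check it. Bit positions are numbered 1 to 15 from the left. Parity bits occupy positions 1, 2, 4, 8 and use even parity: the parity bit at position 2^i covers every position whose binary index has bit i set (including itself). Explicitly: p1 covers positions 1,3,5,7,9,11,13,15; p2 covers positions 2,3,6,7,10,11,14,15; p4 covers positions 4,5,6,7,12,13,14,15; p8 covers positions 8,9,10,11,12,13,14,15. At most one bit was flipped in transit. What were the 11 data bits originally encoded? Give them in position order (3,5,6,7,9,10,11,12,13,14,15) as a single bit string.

s1: b1⊕b3⊕b5⊕b7⊕b9⊕b11⊕b13⊕b15 = 1⊕1⊕0⊕0⊕1⊕1⊕0⊕1 = 1
s2: b2⊕b3⊕b6⊕b7⊕b10⊕b11⊕b14⊕b15 = 0⊕1⊕1⊕0⊕1⊕1⊕0⊕1 = 1
s4: b4⊕b5⊕b6⊕b7⊕b12⊕b13⊕b14⊕b15 = 0⊕0⊕1⊕0⊕0⊕0⊕0⊕1 = 0
s8: b8⊕b9⊕b10⊕b11⊕b12⊕b13⊕b14⊕b15 = 1⊕1⊕1⊕1⊕0⊕0⊕0⊕1 = 1
Syndrome (s8...s1) = 1011 → position 11.
Flip bit 11: corrected codeword = 101001011100001
Data bits at positions 3,5,6,7,9,10,11,12,13,14,15: 10101100001

10101100001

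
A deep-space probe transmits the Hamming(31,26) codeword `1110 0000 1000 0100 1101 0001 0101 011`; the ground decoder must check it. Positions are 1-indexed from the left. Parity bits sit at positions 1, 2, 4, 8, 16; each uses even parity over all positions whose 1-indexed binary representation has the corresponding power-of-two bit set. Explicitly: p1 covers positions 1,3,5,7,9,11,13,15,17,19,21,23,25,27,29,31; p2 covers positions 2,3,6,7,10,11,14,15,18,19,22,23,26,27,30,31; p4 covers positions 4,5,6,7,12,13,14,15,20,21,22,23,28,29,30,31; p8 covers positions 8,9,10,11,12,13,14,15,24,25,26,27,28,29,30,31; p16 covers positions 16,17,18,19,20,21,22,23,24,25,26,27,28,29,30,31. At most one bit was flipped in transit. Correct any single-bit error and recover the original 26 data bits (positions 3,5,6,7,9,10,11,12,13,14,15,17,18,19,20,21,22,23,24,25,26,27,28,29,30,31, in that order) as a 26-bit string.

s1: b1⊕b3⊕b5⊕b7⊕b9⊕b11⊕b13⊕b15⊕b17⊕b19⊕b21⊕b23⊕b25⊕b27⊕b29⊕b31 = 1⊕1⊕0⊕0⊕1⊕0⊕0⊕0⊕1⊕0⊕0⊕0⊕0⊕0⊕0⊕1 = 1
s2: b2⊕b3⊕b6⊕b7⊕b10⊕b11⊕b14⊕b15⊕b18⊕b19⊕b22⊕b23⊕b26⊕b27⊕b30⊕b31 = 1⊕1⊕0⊕0⊕0⊕0⊕1⊕0⊕1⊕0⊕0⊕0⊕1⊕0⊕1⊕1 = 1
s4: b4⊕b5⊕b6⊕b7⊕b12⊕b13⊕b14⊕b15⊕b20⊕b21⊕b22⊕b23⊕b28⊕b29⊕b30⊕b31 = 0⊕0⊕0⊕0⊕0⊕0⊕1⊕0⊕1⊕0⊕0⊕0⊕1⊕0⊕1⊕1 = 1
s8: b8⊕b9⊕b10⊕b11⊕b12⊕b13⊕b14⊕b15⊕b24⊕b25⊕b26⊕b27⊕b28⊕b29⊕b30⊕b31 = 0⊕1⊕0⊕0⊕0⊕0⊕1⊕0⊕1⊕0⊕1⊕0⊕1⊕0⊕1⊕1 = 1
s16: b16⊕b17⊕b18⊕b19⊕b20⊕b21⊕b22⊕b23⊕b24⊕b25⊕b26⊕b27⊕b28⊕b29⊕b30⊕b31 = 0⊕1⊕1⊕0⊕1⊕0⊕0⊕0⊕1⊕0⊕1⊕0⊕1⊕0⊕1⊕1 = 0
Syndrome (s16...s1) = 01111 → position 15.
Flip bit 15: corrected codeword = 1110000010000110110100010101011
Data bits at positions 3,5,6,7,9,10,11,12,13,14,15,17,18,19,20,21,22,23,24,25,26,27,28,29,30,31: 10001000011110100010101011

10001000011110100010101011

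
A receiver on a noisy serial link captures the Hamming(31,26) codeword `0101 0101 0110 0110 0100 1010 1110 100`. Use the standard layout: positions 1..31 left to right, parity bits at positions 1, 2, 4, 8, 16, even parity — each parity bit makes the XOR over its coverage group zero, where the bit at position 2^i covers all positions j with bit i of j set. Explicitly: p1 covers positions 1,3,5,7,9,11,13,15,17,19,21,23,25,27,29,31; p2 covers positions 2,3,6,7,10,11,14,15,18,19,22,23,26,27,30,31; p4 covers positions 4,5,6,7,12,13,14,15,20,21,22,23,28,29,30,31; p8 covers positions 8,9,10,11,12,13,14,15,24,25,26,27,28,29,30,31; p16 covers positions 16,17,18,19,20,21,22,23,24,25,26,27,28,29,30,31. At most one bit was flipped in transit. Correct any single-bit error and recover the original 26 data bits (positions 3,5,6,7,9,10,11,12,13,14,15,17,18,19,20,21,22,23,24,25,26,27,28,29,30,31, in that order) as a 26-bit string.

s1: b1⊕b3⊕b5⊕b7⊕b9⊕b11⊕b13⊕b15⊕b17⊕b19⊕b21⊕b23⊕b25⊕b27⊕b29⊕b31 = 0⊕0⊕0⊕0⊕0⊕1⊕0⊕1⊕0⊕0⊕1⊕1⊕1⊕1⊕1⊕0 = 1
s2: b2⊕b3⊕b6⊕b7⊕b10⊕b11⊕b14⊕b15⊕b18⊕b19⊕b22⊕b23⊕b26⊕b27⊕b30⊕b31 = 1⊕0⊕1⊕0⊕1⊕1⊕1⊕1⊕1⊕0⊕0⊕1⊕1⊕1⊕0⊕0 = 0
s4: b4⊕b5⊕b6⊕b7⊕b12⊕b13⊕b14⊕b15⊕b20⊕b21⊕b22⊕b23⊕b28⊕b29⊕b30⊕b31 = 1⊕0⊕1⊕0⊕0⊕0⊕1⊕1⊕0⊕1⊕0⊕1⊕0⊕1⊕0⊕0 = 1
s8: b8⊕b9⊕b10⊕b11⊕b12⊕b13⊕b14⊕b15⊕b24⊕b25⊕b26⊕b27⊕b28⊕b29⊕b30⊕b31 = 1⊕0⊕1⊕1⊕0⊕0⊕1⊕1⊕0⊕1⊕1⊕1⊕0⊕1⊕0⊕0 = 1
s16: b16⊕b17⊕b18⊕b19⊕b20⊕b21⊕b22⊕b23⊕b24⊕b25⊕b26⊕b27⊕b28⊕b29⊕b30⊕b31 = 0⊕0⊕1⊕0⊕0⊕1⊕0⊕1⊕0⊕1⊕1⊕1⊕0⊕1⊕0⊕0 = 1
Syndrome (s16...s1) = 11101 → position 29.
Flip bit 29: corrected codeword = 0101010101100110010010101110000
Data bits at positions 3,5,6,7,9,10,11,12,13,14,15,17,18,19,20,21,22,23,24,25,26,27,28,29,30,31: 00100110011010010101110000

00100110011010010101110000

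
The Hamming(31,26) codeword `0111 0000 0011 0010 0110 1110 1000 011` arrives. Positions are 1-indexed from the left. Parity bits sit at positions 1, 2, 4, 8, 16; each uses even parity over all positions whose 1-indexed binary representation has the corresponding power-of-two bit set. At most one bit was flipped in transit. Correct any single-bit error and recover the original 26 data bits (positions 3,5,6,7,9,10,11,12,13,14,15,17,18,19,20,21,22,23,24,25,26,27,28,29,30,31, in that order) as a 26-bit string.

s1: b1⊕b3⊕b5⊕b7⊕b9⊕b11⊕b13⊕b15⊕b17⊕b19⊕b21⊕b23⊕b25⊕b27⊕b29⊕b31 = 0⊕1⊕0⊕0⊕0⊕1⊕0⊕1⊕0⊕1⊕1⊕1⊕1⊕0⊕0⊕1 = 0
s2: b2⊕b3⊕b6⊕b7⊕b10⊕b11⊕b14⊕b15⊕b18⊕b19⊕b22⊕b23⊕b26⊕b27⊕b30⊕b31 = 1⊕1⊕0⊕0⊕0⊕1⊕0⊕1⊕1⊕1⊕1⊕1⊕0⊕0⊕1⊕1 = 0
s4: b4⊕b5⊕b6⊕b7⊕b12⊕b13⊕b14⊕b15⊕b20⊕b21⊕b22⊕b23⊕b28⊕b29⊕b30⊕b31 = 1⊕0⊕0⊕0⊕1⊕0⊕0⊕1⊕0⊕1⊕1⊕1⊕0⊕0⊕1⊕1 = 0
s8: b8⊕b9⊕b10⊕b11⊕b12⊕b13⊕b14⊕b15⊕b24⊕b25⊕b26⊕b27⊕b28⊕b29⊕b30⊕b31 = 0⊕0⊕0⊕1⊕1⊕0⊕0⊕1⊕0⊕1⊕0⊕0⊕0⊕0⊕1⊕1 = 0
s16: b16⊕b17⊕b18⊕b19⊕b20⊕b21⊕b22⊕b23⊕b24⊕b25⊕b26⊕b27⊕b28⊕b29⊕b30⊕b31 = 0⊕0⊕1⊕1⊕0⊕1⊕1⊕1⊕0⊕1⊕0⊕0⊕0⊕0⊕1⊕1 = 0
Syndrome (s16...s1) = 00000 → position 0 (no error).
No correction needed.
Data bits at positions 3,5,6,7,9,10,11,12,13,14,15,17,18,19,20,21,22,23,24,25,26,27,28,29,30,31: 10000011001011011101000011

10000011001011011101000011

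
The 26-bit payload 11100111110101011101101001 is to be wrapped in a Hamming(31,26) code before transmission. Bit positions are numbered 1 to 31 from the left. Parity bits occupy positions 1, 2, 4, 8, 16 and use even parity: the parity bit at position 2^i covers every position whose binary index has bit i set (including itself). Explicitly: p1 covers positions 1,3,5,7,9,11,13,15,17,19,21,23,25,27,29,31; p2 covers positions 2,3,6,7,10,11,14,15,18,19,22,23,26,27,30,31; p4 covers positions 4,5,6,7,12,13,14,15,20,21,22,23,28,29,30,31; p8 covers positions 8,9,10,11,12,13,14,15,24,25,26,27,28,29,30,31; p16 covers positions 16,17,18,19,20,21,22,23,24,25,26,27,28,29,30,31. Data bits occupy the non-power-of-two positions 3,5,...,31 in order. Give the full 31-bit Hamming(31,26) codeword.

Place data bits at non-power-of-two positions: b3=1, b5=1, b6=1, b7=0, b9=0, b10=1, b11=1, b12=1, b13=1, b14=1, b15=0, b17=1, b18=0, b19=1, b20=0, b21=1, b22=1, b23=1, b24=0, b25=1, b26=1, b27=0, b28=1, b29=0, b30=0, b31=1.
p1 = XOR of data positions {3,5,7,9,11,13,15,17,19,21,23,25,27,29,31} = 1⊕1⊕0⊕0⊕1⊕1⊕0⊕1⊕1⊕1⊕1⊕1⊕0⊕0⊕1 = 0
p2 = XOR of data positions {3,6,7,10,11,14,15,18,19,22,23,26,27,30,31} = 1⊕1⊕0⊕1⊕1⊕1⊕0⊕0⊕1⊕1⊕1⊕1⊕0⊕0⊕1 = 0
p4 = XOR of data positions {5,6,7,12,13,14,15,20,21,22,23,28,29,30,31} = 1⊕1⊕0⊕1⊕1⊕1⊕0⊕0⊕1⊕1⊕1⊕1⊕0⊕0⊕1 = 0
p8 = XOR of data positions {9,10,11,12,13,14,15,24,25,26,27,28,29,30,31} = 0⊕1⊕1⊕1⊕1⊕1⊕0⊕0⊕1⊕1⊕0⊕1⊕0⊕0⊕1 = 1
p16 = XOR of data positions {17,18,19,20,21,22,23,24,25,26,27,28,29,30,31} = 1⊕0⊕1⊕0⊕1⊕1⊕1⊕0⊕1⊕1⊕0⊕1⊕0⊕0⊕1 = 1
Codeword b1..b31 = 0010110101111101101011101101001

0010110101111101101011101101001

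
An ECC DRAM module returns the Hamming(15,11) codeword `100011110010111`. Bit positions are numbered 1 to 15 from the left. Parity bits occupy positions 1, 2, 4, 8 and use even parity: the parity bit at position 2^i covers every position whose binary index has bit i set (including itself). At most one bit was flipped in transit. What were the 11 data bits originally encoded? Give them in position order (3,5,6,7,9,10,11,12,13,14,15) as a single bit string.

s1: b1⊕b3⊕b5⊕b7⊕b9⊕b11⊕b13⊕b15 = 1⊕0⊕1⊕1⊕0⊕1⊕1⊕1 = 0
s2: b2⊕b3⊕b6⊕b7⊕b10⊕b11⊕b14⊕b15 = 0⊕0⊕1⊕1⊕0⊕1⊕1⊕1 = 1
s4: b4⊕b5⊕b6⊕b7⊕b12⊕b13⊕b14⊕b15 = 0⊕1⊕1⊕1⊕0⊕1⊕1⊕1 = 0
s8: b8⊕b9⊕b10⊕b11⊕b12⊕b13⊕b14⊕b15 = 1⊕0⊕0⊕1⊕0⊕1⊕1⊕1 = 1
Syndrome (s8...s1) = 1010 → position 10.
Flip bit 10: corrected codeword = 100011110110111
Data bits at positions 3,5,6,7,9,10,11,12,13,14,15: 01110110111

01110110111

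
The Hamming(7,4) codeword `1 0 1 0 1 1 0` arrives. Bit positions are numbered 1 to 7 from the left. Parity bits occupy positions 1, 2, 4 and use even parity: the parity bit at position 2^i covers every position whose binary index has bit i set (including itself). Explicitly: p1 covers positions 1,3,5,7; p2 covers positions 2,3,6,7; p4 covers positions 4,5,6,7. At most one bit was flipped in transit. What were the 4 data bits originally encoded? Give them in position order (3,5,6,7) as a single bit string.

s1: b1⊕b3⊕b5⊕b7 = 1⊕1⊕1⊕0 = 1
s2: b2⊕b3⊕b6⊕b7 = 0⊕1⊕1⊕0 = 0
s4: b4⊕b5⊕b6⊕b7 = 0⊕1⊕1⊕0 = 0
Syndrome (s4...s1) = 001 → position 1.
Flip bit 1: corrected codeword = 0010110
Data bits at positions 3,5,6,7: 1110

1110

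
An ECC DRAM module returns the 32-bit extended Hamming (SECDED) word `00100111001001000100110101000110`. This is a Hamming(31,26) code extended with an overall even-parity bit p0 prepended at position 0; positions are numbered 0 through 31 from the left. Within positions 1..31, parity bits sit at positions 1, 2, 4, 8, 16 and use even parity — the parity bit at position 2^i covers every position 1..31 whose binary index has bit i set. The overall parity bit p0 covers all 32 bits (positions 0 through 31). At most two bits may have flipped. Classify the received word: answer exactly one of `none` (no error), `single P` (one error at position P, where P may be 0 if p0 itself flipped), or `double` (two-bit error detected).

s1: b1⊕b3⊕b5⊕b7⊕b9⊕b11⊕b13⊕b15⊕b17⊕b19⊕b21⊕b23⊕b25⊕b27⊕b29⊕b31 = 0⊕0⊕1⊕1⊕0⊕0⊕1⊕0⊕1⊕0⊕1⊕1⊕1⊕0⊕1⊕0 = 0
s2: b2⊕b3⊕b6⊕b7⊕b10⊕b11⊕b14⊕b15⊕b18⊕b19⊕b22⊕b23⊕b26⊕b27⊕b30⊕b31 = 1⊕0⊕1⊕1⊕1⊕0⊕0⊕0⊕0⊕0⊕0⊕1⊕0⊕0⊕1⊕0 = 0
s4: b4⊕b5⊕b6⊕b7⊕b12⊕b13⊕b14⊕b15⊕b20⊕b21⊕b22⊕b23⊕b28⊕b29⊕b30⊕b31 = 0⊕1⊕1⊕1⊕0⊕1⊕0⊕0⊕1⊕1⊕0⊕1⊕0⊕1⊕1⊕0 = 1
s8: b8⊕b9⊕b10⊕b11⊕b12⊕b13⊕b14⊕b15⊕b24⊕b25⊕b26⊕b27⊕b28⊕b29⊕b30⊕b31 = 0⊕0⊕1⊕0⊕0⊕1⊕0⊕0⊕0⊕1⊕0⊕0⊕0⊕1⊕1⊕0 = 1
s16: b16⊕b17⊕b18⊕b19⊕b20⊕b21⊕b22⊕b23⊕b24⊕b25⊕b26⊕b27⊕b28⊕b29⊕b30⊕b31 = 0⊕1⊕0⊕0⊕1⊕1⊕0⊕1⊕0⊕1⊕0⊕0⊕0⊕1⊕1⊕0 = 1
Syndrome (s16...s1) = 11100 → position 28.
Overall parity (XOR of all 32 bits, including p0): 0⊕0⊕1⊕0⊕0⊕1⊕1⊕1⊕0⊕0⊕1⊕0⊕0⊕1⊕0⊕0⊕0⊕1⊕0⊕0⊕1⊕1⊕0⊕1⊕0⊕1⊕0⊕0⊕0⊕1⊕1⊕0 = 1
Overall=1, syndrome position=28 → single-bit error at position 28.

single 28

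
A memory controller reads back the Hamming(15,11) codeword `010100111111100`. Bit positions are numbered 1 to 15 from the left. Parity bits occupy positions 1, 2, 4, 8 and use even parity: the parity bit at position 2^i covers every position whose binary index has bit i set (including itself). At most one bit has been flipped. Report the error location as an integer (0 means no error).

s1: b1⊕b3⊕b5⊕b7⊕b9⊕b11⊕b13⊕b15 = 0⊕0⊕0⊕1⊕1⊕1⊕1⊕0 = 0
s2: b2⊕b3⊕b6⊕b7⊕b10⊕b11⊕b14⊕b15 = 1⊕0⊕0⊕1⊕1⊕1⊕0⊕0 = 0
s4: b4⊕b5⊕b6⊕b7⊕b12⊕b13⊕b14⊕b15 = 1⊕0⊕0⊕1⊕1⊕1⊕0⊕0 = 0
s8: b8⊕b9⊕b10⊕b11⊕b12⊕b13⊕b14⊕b15 = 1⊕1⊕1⊕1⊕1⊕1⊕0⊕0 = 0
Syndrome (s8...s1) = 0000 → position 0 (no error).

0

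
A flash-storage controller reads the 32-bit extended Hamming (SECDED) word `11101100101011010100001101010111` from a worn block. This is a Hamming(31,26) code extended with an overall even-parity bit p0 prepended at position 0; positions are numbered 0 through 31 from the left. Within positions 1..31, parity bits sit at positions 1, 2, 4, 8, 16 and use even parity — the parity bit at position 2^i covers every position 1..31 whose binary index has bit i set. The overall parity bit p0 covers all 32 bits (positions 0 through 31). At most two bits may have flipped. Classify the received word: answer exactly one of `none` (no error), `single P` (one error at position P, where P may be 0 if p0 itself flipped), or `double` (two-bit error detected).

s1: b1⊕b3⊕b5⊕b7⊕b9⊕b11⊕b13⊕b15⊕b17⊕b19⊕b21⊕b23⊕b25⊕b27⊕b29⊕b31 = 1⊕0⊕1⊕0⊕0⊕0⊕1⊕1⊕1⊕0⊕0⊕1⊕1⊕1⊕1⊕1 = 0
s2: b2⊕b3⊕b6⊕b7⊕b10⊕b11⊕b14⊕b15⊕b18⊕b19⊕b22⊕b23⊕b26⊕b27⊕b30⊕b31 = 1⊕0⊕0⊕0⊕1⊕0⊕0⊕1⊕0⊕0⊕1⊕1⊕0⊕1⊕1⊕1 = 0
s4: b4⊕b5⊕b6⊕b7⊕b12⊕b13⊕b14⊕b15⊕b20⊕b21⊕b22⊕b23⊕b28⊕b29⊕b30⊕b31 = 1⊕1⊕0⊕0⊕1⊕1⊕0⊕1⊕0⊕0⊕1⊕1⊕0⊕1⊕1⊕1 = 0
s8: b8⊕b9⊕b10⊕b11⊕b12⊕b13⊕b14⊕b15⊕b24⊕b25⊕b26⊕b27⊕b28⊕b29⊕b30⊕b31 = 1⊕0⊕1⊕0⊕1⊕1⊕0⊕1⊕0⊕1⊕0⊕1⊕0⊕1⊕1⊕1 = 0
s16: b16⊕b17⊕b18⊕b19⊕b20⊕b21⊕b22⊕b23⊕b24⊕b25⊕b26⊕b27⊕b28⊕b29⊕b30⊕b31 = 0⊕1⊕0⊕0⊕0⊕0⊕1⊕1⊕0⊕1⊕0⊕1⊕0⊕1⊕1⊕1 = 0
Syndrome (s16...s1) = 00000 → position 0 (no error).
Overall parity (XOR of all 32 bits, including p0): 1⊕1⊕1⊕0⊕1⊕1⊕0⊕0⊕1⊕0⊕1⊕0⊕1⊕1⊕0⊕1⊕0⊕1⊕0⊕0⊕0⊕0⊕1⊕1⊕0⊕1⊕0⊕1⊕0⊕1⊕1⊕1 = 0
Overall=0, syndrome position=0 → no error.

none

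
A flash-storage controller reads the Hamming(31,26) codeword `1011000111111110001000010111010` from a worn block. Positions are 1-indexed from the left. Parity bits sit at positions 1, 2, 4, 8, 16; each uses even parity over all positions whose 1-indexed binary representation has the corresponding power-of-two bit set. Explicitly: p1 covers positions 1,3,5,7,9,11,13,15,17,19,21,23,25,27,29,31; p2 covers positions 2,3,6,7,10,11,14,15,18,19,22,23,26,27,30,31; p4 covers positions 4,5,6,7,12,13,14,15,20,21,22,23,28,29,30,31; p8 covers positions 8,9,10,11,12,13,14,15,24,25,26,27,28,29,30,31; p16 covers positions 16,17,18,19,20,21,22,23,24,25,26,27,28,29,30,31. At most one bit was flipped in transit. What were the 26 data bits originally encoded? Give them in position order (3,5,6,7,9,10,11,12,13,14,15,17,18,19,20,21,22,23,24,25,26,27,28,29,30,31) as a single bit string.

10001111101001000010111010

s1: b1⊕b3⊕b5⊕b7⊕b9⊕b11⊕b13⊕b15⊕b17⊕b19⊕b21⊕b23⊕b25⊕b27⊕b29⊕b31 = 1⊕1⊕0⊕0⊕1⊕1⊕1⊕1⊕0⊕1⊕0⊕0⊕0⊕1⊕0⊕0 = 0
s2: b2⊕b3⊕b6⊕b7⊕b10⊕b11⊕b14⊕b15⊕b18⊕b19⊕b22⊕b23⊕b26⊕b27⊕b30⊕b31 = 0⊕1⊕0⊕0⊕1⊕1⊕1⊕1⊕0⊕1⊕0⊕0⊕1⊕1⊕1⊕0 = 1
s4: b4⊕b5⊕b6⊕b7⊕b12⊕b13⊕b14⊕b15⊕b20⊕b21⊕b22⊕b23⊕b28⊕b29⊕b30⊕b31 = 1⊕0⊕0⊕0⊕1⊕1⊕1⊕1⊕0⊕0⊕0⊕0⊕1⊕0⊕1⊕0 = 1
s8: b8⊕b9⊕b10⊕b11⊕b12⊕b13⊕b14⊕b15⊕b24⊕b25⊕b26⊕b27⊕b28⊕b29⊕b30⊕b31 = 1⊕1⊕1⊕1⊕1⊕1⊕1⊕1⊕1⊕0⊕1⊕1⊕1⊕0⊕1⊕0 = 1
s16: b16⊕b17⊕b18⊕b19⊕b20⊕b21⊕b22⊕b23⊕b24⊕b25⊕b26⊕b27⊕b28⊕b29⊕b30⊕b31 = 0⊕0⊕0⊕1⊕0⊕0⊕0⊕0⊕1⊕0⊕1⊕1⊕1⊕0⊕1⊕0 = 0
Syndrome (s16...s1) = 01110 → position 14.
Flip bit 14: corrected codeword = 1011000111111010001000010111010
Data bits at positions 3,5,6,7,9,10,11,12,13,14,15,17,18,19,20,21,22,23,24,25,26,27,28,29,30,31: 10001111101001000010111010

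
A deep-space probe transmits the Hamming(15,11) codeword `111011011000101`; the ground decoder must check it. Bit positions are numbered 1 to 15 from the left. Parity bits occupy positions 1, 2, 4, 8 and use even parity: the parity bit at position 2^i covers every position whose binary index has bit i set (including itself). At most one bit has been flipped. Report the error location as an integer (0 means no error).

s1: b1⊕b3⊕b5⊕b7⊕b9⊕b11⊕b13⊕b15 = 1⊕1⊕1⊕0⊕1⊕0⊕1⊕1 = 0
s2: b2⊕b3⊕b6⊕b7⊕b10⊕b11⊕b14⊕b15 = 1⊕1⊕1⊕0⊕0⊕0⊕0⊕1 = 0
s4: b4⊕b5⊕b6⊕b7⊕b12⊕b13⊕b14⊕b15 = 0⊕1⊕1⊕0⊕0⊕1⊕0⊕1 = 0
s8: b8⊕b9⊕b10⊕b11⊕b12⊕b13⊕b14⊕b15 = 1⊕1⊕0⊕0⊕0⊕1⊕0⊕1 = 0
Syndrome (s8...s1) = 0000 → position 0 (no error).

0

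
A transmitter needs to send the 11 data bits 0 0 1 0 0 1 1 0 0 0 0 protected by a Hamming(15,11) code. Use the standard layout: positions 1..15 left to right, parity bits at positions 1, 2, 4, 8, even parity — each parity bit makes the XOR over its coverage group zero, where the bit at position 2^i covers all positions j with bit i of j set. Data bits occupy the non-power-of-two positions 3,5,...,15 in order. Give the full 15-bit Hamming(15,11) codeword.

110101000110000

Place data bits at non-power-of-two positions: b3=0, b5=0, b6=1, b7=0, b9=0, b10=1, b11=1, b12=0, b13=0, b14=0, b15=0.
p1 = XOR of data positions {3,5,7,9,11,13,15} = 0⊕0⊕0⊕0⊕1⊕0⊕0 = 1
p2 = XOR of data positions {3,6,7,10,11,14,15} = 0⊕1⊕0⊕1⊕1⊕0⊕0 = 1
p4 = XOR of data positions {5,6,7,12,13,14,15} = 0⊕1⊕0⊕0⊕0⊕0⊕0 = 1
p8 = XOR of data positions {9,10,11,12,13,14,15} = 0⊕1⊕1⊕0⊕0⊕0⊕0 = 0
Codeword b1..b15 = 110101000110000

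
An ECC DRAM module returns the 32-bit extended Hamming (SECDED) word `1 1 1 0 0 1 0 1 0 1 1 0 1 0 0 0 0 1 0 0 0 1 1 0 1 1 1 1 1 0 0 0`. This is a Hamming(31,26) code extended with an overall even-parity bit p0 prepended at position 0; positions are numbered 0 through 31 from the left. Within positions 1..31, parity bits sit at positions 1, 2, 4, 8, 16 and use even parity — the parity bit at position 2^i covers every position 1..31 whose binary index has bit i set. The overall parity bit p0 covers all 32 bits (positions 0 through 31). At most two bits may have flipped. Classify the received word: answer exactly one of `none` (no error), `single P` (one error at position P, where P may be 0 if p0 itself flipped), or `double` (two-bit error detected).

none

s1: b1⊕b3⊕b5⊕b7⊕b9⊕b11⊕b13⊕b15⊕b17⊕b19⊕b21⊕b23⊕b25⊕b27⊕b29⊕b31 = 1⊕0⊕1⊕1⊕1⊕0⊕0⊕0⊕1⊕0⊕1⊕0⊕1⊕1⊕0⊕0 = 0
s2: b2⊕b3⊕b6⊕b7⊕b10⊕b11⊕b14⊕b15⊕b18⊕b19⊕b22⊕b23⊕b26⊕b27⊕b30⊕b31 = 1⊕0⊕0⊕1⊕1⊕0⊕0⊕0⊕0⊕0⊕1⊕0⊕1⊕1⊕0⊕0 = 0
s4: b4⊕b5⊕b6⊕b7⊕b12⊕b13⊕b14⊕b15⊕b20⊕b21⊕b22⊕b23⊕b28⊕b29⊕b30⊕b31 = 0⊕1⊕0⊕1⊕1⊕0⊕0⊕0⊕0⊕1⊕1⊕0⊕1⊕0⊕0⊕0 = 0
s8: b8⊕b9⊕b10⊕b11⊕b12⊕b13⊕b14⊕b15⊕b24⊕b25⊕b26⊕b27⊕b28⊕b29⊕b30⊕b31 = 0⊕1⊕1⊕0⊕1⊕0⊕0⊕0⊕1⊕1⊕1⊕1⊕1⊕0⊕0⊕0 = 0
s16: b16⊕b17⊕b18⊕b19⊕b20⊕b21⊕b22⊕b23⊕b24⊕b25⊕b26⊕b27⊕b28⊕b29⊕b30⊕b31 = 0⊕1⊕0⊕0⊕0⊕1⊕1⊕0⊕1⊕1⊕1⊕1⊕1⊕0⊕0⊕0 = 0
Syndrome (s16...s1) = 00000 → position 0 (no error).
Overall parity (XOR of all 32 bits, including p0): 1⊕1⊕1⊕0⊕0⊕1⊕0⊕1⊕0⊕1⊕1⊕0⊕1⊕0⊕0⊕0⊕0⊕1⊕0⊕0⊕0⊕1⊕1⊕0⊕1⊕1⊕1⊕1⊕1⊕0⊕0⊕0 = 0
Overall=0, syndrome position=0 → no error.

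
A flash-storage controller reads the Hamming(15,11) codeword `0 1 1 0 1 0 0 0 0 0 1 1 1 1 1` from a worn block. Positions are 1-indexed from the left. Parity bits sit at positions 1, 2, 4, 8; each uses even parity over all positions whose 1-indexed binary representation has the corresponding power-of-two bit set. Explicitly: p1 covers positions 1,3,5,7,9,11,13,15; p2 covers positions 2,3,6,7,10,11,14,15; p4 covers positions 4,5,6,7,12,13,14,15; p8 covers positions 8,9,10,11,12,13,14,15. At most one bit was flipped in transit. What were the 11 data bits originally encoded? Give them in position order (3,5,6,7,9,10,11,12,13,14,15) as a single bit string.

s1: b1⊕b3⊕b5⊕b7⊕b9⊕b11⊕b13⊕b15 = 0⊕1⊕1⊕0⊕0⊕1⊕1⊕1 = 1
s2: b2⊕b3⊕b6⊕b7⊕b10⊕b11⊕b14⊕b15 = 1⊕1⊕0⊕0⊕0⊕1⊕1⊕1 = 1
s4: b4⊕b5⊕b6⊕b7⊕b12⊕b13⊕b14⊕b15 = 0⊕1⊕0⊕0⊕1⊕1⊕1⊕1 = 1
s8: b8⊕b9⊕b10⊕b11⊕b12⊕b13⊕b14⊕b15 = 0⊕0⊕0⊕1⊕1⊕1⊕1⊕1 = 1
Syndrome (s8...s1) = 1111 → position 15.
Flip bit 15: corrected codeword = 011010000011110
Data bits at positions 3,5,6,7,9,10,11,12,13,14,15: 11000011110

11000011110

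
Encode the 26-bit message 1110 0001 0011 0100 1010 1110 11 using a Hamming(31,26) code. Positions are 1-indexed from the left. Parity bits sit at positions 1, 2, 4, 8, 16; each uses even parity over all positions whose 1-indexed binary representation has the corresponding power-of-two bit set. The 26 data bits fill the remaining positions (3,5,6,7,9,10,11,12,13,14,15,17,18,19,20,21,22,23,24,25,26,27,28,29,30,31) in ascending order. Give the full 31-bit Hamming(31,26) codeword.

Place data bits at non-power-of-two positions: b3=1, b5=1, b6=1, b7=0, b9=0, b10=0, b11=0, b12=1, b13=0, b14=0, b15=1, b17=1, b18=0, b19=1, b20=0, b21=0, b22=1, b23=0, b24=1, b25=0, b26=1, b27=1, b28=1, b29=0, b30=1, b31=1.
p1 = XOR of data positions {3,5,7,9,11,13,15,17,19,21,23,25,27,29,31} = 1⊕1⊕0⊕0⊕0⊕0⊕1⊕1⊕1⊕0⊕0⊕0⊕1⊕0⊕1 = 1
p2 = XOR of data positions {3,6,7,10,11,14,15,18,19,22,23,26,27,30,31} = 1⊕1⊕0⊕0⊕0⊕0⊕1⊕0⊕1⊕1⊕0⊕1⊕1⊕1⊕1 = 1
p4 = XOR of data positions {5,6,7,12,13,14,15,20,21,22,23,28,29,30,31} = 1⊕1⊕0⊕1⊕0⊕0⊕1⊕0⊕0⊕1⊕0⊕1⊕0⊕1⊕1 = 0
p8 = XOR of data positions {9,10,11,12,13,14,15,24,25,26,27,28,29,30,31} = 0⊕0⊕0⊕1⊕0⊕0⊕1⊕1⊕0⊕1⊕1⊕1⊕0⊕1⊕1 = 0
p16 = XOR of data positions {17,18,19,20,21,22,23,24,25,26,27,28,29,30,31} = 1⊕0⊕1⊕0⊕0⊕1⊕0⊕1⊕0⊕1⊕1⊕1⊕0⊕1⊕1 = 1
Codeword b1..b31 = 1110110000010011101001010111011

1110110000010011101001010111011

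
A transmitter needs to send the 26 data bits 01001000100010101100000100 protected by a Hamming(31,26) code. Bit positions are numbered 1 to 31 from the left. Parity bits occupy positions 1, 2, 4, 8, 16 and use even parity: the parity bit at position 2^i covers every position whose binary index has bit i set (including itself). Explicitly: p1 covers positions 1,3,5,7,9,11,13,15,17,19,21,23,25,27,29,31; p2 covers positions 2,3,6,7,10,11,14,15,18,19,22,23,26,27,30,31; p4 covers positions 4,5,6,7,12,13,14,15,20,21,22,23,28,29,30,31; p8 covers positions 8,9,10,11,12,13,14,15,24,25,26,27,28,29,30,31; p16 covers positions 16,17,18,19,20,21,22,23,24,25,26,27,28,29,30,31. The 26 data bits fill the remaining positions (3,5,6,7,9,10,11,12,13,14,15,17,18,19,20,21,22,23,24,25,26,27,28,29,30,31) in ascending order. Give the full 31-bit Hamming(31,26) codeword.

1100100110001001010101100000100

Place data bits at non-power-of-two positions: b3=0, b5=1, b6=0, b7=0, b9=1, b10=0, b11=0, b12=0, b13=1, b14=0, b15=0, b17=0, b18=1, b19=0, b20=1, b21=0, b22=1, b23=1, b24=0, b25=0, b26=0, b27=0, b28=0, b29=1, b30=0, b31=0.
p1 = XOR of data positions {3,5,7,9,11,13,15,17,19,21,23,25,27,29,31} = 0⊕1⊕0⊕1⊕0⊕1⊕0⊕0⊕0⊕0⊕1⊕0⊕0⊕1⊕0 = 1
p2 = XOR of data positions {3,6,7,10,11,14,15,18,19,22,23,26,27,30,31} = 0⊕0⊕0⊕0⊕0⊕0⊕0⊕1⊕0⊕1⊕1⊕0⊕0⊕0⊕0 = 1
p4 = XOR of data positions {5,6,7,12,13,14,15,20,21,22,23,28,29,30,31} = 1⊕0⊕0⊕0⊕1⊕0⊕0⊕1⊕0⊕1⊕1⊕0⊕1⊕0⊕0 = 0
p8 = XOR of data positions {9,10,11,12,13,14,15,24,25,26,27,28,29,30,31} = 1⊕0⊕0⊕0⊕1⊕0⊕0⊕0⊕0⊕0⊕0⊕0⊕1⊕0⊕0 = 1
p16 = XOR of data positions {17,18,19,20,21,22,23,24,25,26,27,28,29,30,31} = 0⊕1⊕0⊕1⊕0⊕1⊕1⊕0⊕0⊕0⊕0⊕0⊕1⊕0⊕0 = 1
Codeword b1..b31 = 1100100110001001010101100000100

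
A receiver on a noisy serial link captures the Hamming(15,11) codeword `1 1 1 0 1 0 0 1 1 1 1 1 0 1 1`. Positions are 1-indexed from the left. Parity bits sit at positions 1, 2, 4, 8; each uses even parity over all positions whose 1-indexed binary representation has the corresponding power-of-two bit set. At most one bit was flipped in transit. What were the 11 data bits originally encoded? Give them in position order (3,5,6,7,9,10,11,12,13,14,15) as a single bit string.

11001111011

s1: b1⊕b3⊕b5⊕b7⊕b9⊕b11⊕b13⊕b15 = 1⊕1⊕1⊕0⊕1⊕1⊕0⊕1 = 0
s2: b2⊕b3⊕b6⊕b7⊕b10⊕b11⊕b14⊕b15 = 1⊕1⊕0⊕0⊕1⊕1⊕1⊕1 = 0
s4: b4⊕b5⊕b6⊕b7⊕b12⊕b13⊕b14⊕b15 = 0⊕1⊕0⊕0⊕1⊕0⊕1⊕1 = 0
s8: b8⊕b9⊕b10⊕b11⊕b12⊕b13⊕b14⊕b15 = 1⊕1⊕1⊕1⊕1⊕0⊕1⊕1 = 1
Syndrome (s8...s1) = 1000 → position 8.
Flip bit 8: corrected codeword = 111010001111011
Data bits at positions 3,5,6,7,9,10,11,12,13,14,15: 11001111011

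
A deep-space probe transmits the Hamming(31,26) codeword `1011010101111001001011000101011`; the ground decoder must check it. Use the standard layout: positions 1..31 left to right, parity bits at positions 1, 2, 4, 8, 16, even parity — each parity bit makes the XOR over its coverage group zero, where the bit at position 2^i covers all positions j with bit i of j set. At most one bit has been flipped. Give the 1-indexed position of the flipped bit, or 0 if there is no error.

s1: b1⊕b3⊕b5⊕b7⊕b9⊕b11⊕b13⊕b15⊕b17⊕b19⊕b21⊕b23⊕b25⊕b27⊕b29⊕b31 = 1⊕1⊕0⊕0⊕0⊕1⊕1⊕0⊕0⊕1⊕1⊕0⊕0⊕0⊕0⊕1 = 1
s2: b2⊕b3⊕b6⊕b7⊕b10⊕b11⊕b14⊕b15⊕b18⊕b19⊕b22⊕b23⊕b26⊕b27⊕b30⊕b31 = 0⊕1⊕1⊕0⊕1⊕1⊕0⊕0⊕0⊕1⊕1⊕0⊕1⊕0⊕1⊕1 = 1
s4: b4⊕b5⊕b6⊕b7⊕b12⊕b13⊕b14⊕b15⊕b20⊕b21⊕b22⊕b23⊕b28⊕b29⊕b30⊕b31 = 1⊕0⊕1⊕0⊕1⊕1⊕0⊕0⊕0⊕1⊕1⊕0⊕1⊕0⊕1⊕1 = 1
s8: b8⊕b9⊕b10⊕b11⊕b12⊕b13⊕b14⊕b15⊕b24⊕b25⊕b26⊕b27⊕b28⊕b29⊕b30⊕b31 = 1⊕0⊕1⊕1⊕1⊕1⊕0⊕0⊕0⊕0⊕1⊕0⊕1⊕0⊕1⊕1 = 1
s16: b16⊕b17⊕b18⊕b19⊕b20⊕b21⊕b22⊕b23⊕b24⊕b25⊕b26⊕b27⊕b28⊕b29⊕b30⊕b31 = 1⊕0⊕0⊕1⊕0⊕1⊕1⊕0⊕0⊕0⊕1⊕0⊕1⊕0⊕1⊕1 = 0
Syndrome (s16...s1) = 01111 → position 15.

15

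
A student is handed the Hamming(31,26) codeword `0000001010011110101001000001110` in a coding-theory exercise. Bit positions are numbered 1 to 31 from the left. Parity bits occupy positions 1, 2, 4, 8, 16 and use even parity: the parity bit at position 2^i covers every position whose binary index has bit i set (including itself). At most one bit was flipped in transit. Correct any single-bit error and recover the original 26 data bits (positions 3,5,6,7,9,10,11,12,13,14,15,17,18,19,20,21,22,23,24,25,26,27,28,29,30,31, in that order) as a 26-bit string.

s1: b1⊕b3⊕b5⊕b7⊕b9⊕b11⊕b13⊕b15⊕b17⊕b19⊕b21⊕b23⊕b25⊕b27⊕b29⊕b31 = 0⊕0⊕0⊕1⊕1⊕0⊕1⊕1⊕1⊕1⊕0⊕0⊕0⊕0⊕1⊕0 = 1
s2: b2⊕b3⊕b6⊕b7⊕b10⊕b11⊕b14⊕b15⊕b18⊕b19⊕b22⊕b23⊕b26⊕b27⊕b30⊕b31 = 0⊕0⊕0⊕1⊕0⊕0⊕1⊕1⊕0⊕1⊕1⊕0⊕0⊕0⊕1⊕0 = 0
s4: b4⊕b5⊕b6⊕b7⊕b12⊕b13⊕b14⊕b15⊕b20⊕b21⊕b22⊕b23⊕b28⊕b29⊕b30⊕b31 = 0⊕0⊕0⊕1⊕1⊕1⊕1⊕1⊕0⊕0⊕1⊕0⊕1⊕1⊕1⊕0 = 1
s8: b8⊕b9⊕b10⊕b11⊕b12⊕b13⊕b14⊕b15⊕b24⊕b25⊕b26⊕b27⊕b28⊕b29⊕b30⊕b31 = 0⊕1⊕0⊕0⊕1⊕1⊕1⊕1⊕0⊕0⊕0⊕0⊕1⊕1⊕1⊕0 = 0
s16: b16⊕b17⊕b18⊕b19⊕b20⊕b21⊕b22⊕b23⊕b24⊕b25⊕b26⊕b27⊕b28⊕b29⊕b30⊕b31 = 0⊕1⊕0⊕1⊕0⊕0⊕1⊕0⊕0⊕0⊕0⊕0⊕1⊕1⊕1⊕0 = 0
Syndrome (s16...s1) = 00101 → position 5.
Flip bit 5: corrected codeword = 0000101010011110101001000001110
Data bits at positions 3,5,6,7,9,10,11,12,13,14,15,17,18,19,20,21,22,23,24,25,26,27,28,29,30,31: 01011001111101001000001110

01011001111101001000001110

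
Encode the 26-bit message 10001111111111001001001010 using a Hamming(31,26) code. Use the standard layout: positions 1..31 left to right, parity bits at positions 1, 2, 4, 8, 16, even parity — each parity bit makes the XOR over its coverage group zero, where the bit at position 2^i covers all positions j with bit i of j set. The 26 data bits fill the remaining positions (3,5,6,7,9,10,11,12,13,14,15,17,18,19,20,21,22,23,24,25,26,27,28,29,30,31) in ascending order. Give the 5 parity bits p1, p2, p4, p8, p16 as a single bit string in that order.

Place data bits at non-power-of-two positions: b3=1, b5=0, b6=0, b7=0, b9=1, b10=1, b11=1, b12=1, b13=1, b14=1, b15=1, b17=1, b18=1, b19=1, b20=0, b21=0, b22=1, b23=0, b24=0, b25=1, b26=0, b27=0, b28=1, b29=0, b30=1, b31=0.
p1 = XOR of data positions {3,5,7,9,11,13,15,17,19,21,23,25,27,29,31} = 1⊕0⊕0⊕1⊕1⊕1⊕1⊕1⊕1⊕0⊕0⊕1⊕0⊕0⊕0 = 0
p2 = XOR of data positions {3,6,7,10,11,14,15,18,19,22,23,26,27,30,31} = 1⊕0⊕0⊕1⊕1⊕1⊕1⊕1⊕1⊕1⊕0⊕0⊕0⊕1⊕0 = 1
p4 = XOR of data positions {5,6,7,12,13,14,15,20,21,22,23,28,29,30,31} = 0⊕0⊕0⊕1⊕1⊕1⊕1⊕0⊕0⊕1⊕0⊕1⊕0⊕1⊕0 = 1
p8 = XOR of data positions {9,10,11,12,13,14,15,24,25,26,27,28,29,30,31} = 1⊕1⊕1⊕1⊕1⊕1⊕1⊕0⊕1⊕0⊕0⊕1⊕0⊕1⊕0 = 0
p16 = XOR of data positions {17,18,19,20,21,22,23,24,25,26,27,28,29,30,31} = 1⊕1⊕1⊕0⊕0⊕1⊕0⊕0⊕1⊕0⊕0⊕1⊕0⊕1⊕0 = 1
Parity bits p1,p2,p4,p8,p16 = 01101

01101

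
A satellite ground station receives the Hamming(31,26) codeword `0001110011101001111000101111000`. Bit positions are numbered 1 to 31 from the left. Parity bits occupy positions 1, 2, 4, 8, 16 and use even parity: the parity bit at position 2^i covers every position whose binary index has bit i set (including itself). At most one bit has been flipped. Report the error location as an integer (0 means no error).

s1: b1⊕b3⊕b5⊕b7⊕b9⊕b11⊕b13⊕b15⊕b17⊕b19⊕b21⊕b23⊕b25⊕b27⊕b29⊕b31 = 0⊕0⊕1⊕0⊕1⊕1⊕1⊕0⊕1⊕1⊕0⊕1⊕1⊕1⊕0⊕0 = 1
s2: b2⊕b3⊕b6⊕b7⊕b10⊕b11⊕b14⊕b15⊕b18⊕b19⊕b22⊕b23⊕b26⊕b27⊕b30⊕b31 = 0⊕0⊕1⊕0⊕1⊕1⊕0⊕0⊕1⊕1⊕0⊕1⊕1⊕1⊕0⊕0 = 0
s4: b4⊕b5⊕b6⊕b7⊕b12⊕b13⊕b14⊕b15⊕b20⊕b21⊕b22⊕b23⊕b28⊕b29⊕b30⊕b31 = 1⊕1⊕1⊕0⊕0⊕1⊕0⊕0⊕0⊕0⊕0⊕1⊕1⊕0⊕0⊕0 = 0
s8: b8⊕b9⊕b10⊕b11⊕b12⊕b13⊕b14⊕b15⊕b24⊕b25⊕b26⊕b27⊕b28⊕b29⊕b30⊕b31 = 0⊕1⊕1⊕1⊕0⊕1⊕0⊕0⊕0⊕1⊕1⊕1⊕1⊕0⊕0⊕0 = 0
s16: b16⊕b17⊕b18⊕b19⊕b20⊕b21⊕b22⊕b23⊕b24⊕b25⊕b26⊕b27⊕b28⊕b29⊕b30⊕b31 = 1⊕1⊕1⊕1⊕0⊕0⊕0⊕1⊕0⊕1⊕1⊕1⊕1⊕0⊕0⊕0 = 1
Syndrome (s16...s1) = 10001 → position 17.

17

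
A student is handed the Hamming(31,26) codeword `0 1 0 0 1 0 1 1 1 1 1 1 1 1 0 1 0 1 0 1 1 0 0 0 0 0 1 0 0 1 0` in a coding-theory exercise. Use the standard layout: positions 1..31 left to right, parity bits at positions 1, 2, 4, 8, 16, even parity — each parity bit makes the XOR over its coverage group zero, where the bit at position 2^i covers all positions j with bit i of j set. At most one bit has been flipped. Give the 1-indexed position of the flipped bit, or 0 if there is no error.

s1: b1⊕b3⊕b5⊕b7⊕b9⊕b11⊕b13⊕b15⊕b17⊕b19⊕b21⊕b23⊕b25⊕b27⊕b29⊕b31 = 0⊕0⊕1⊕1⊕1⊕1⊕1⊕0⊕0⊕0⊕1⊕0⊕0⊕1⊕0⊕0 = 1
s2: b2⊕b3⊕b6⊕b7⊕b10⊕b11⊕b14⊕b15⊕b18⊕b19⊕b22⊕b23⊕b26⊕b27⊕b30⊕b31 = 1⊕0⊕0⊕1⊕1⊕1⊕1⊕0⊕1⊕0⊕0⊕0⊕0⊕1⊕1⊕0 = 0
s4: b4⊕b5⊕b6⊕b7⊕b12⊕b13⊕b14⊕b15⊕b20⊕b21⊕b22⊕b23⊕b28⊕b29⊕b30⊕b31 = 0⊕1⊕0⊕1⊕1⊕1⊕1⊕0⊕1⊕1⊕0⊕0⊕0⊕0⊕1⊕0 = 0
s8: b8⊕b9⊕b10⊕b11⊕b12⊕b13⊕b14⊕b15⊕b24⊕b25⊕b26⊕b27⊕b28⊕b29⊕b30⊕b31 = 1⊕1⊕1⊕1⊕1⊕1⊕1⊕0⊕0⊕0⊕0⊕1⊕0⊕0⊕1⊕0 = 1
s16: b16⊕b17⊕b18⊕b19⊕b20⊕b21⊕b22⊕b23⊕b24⊕b25⊕b26⊕b27⊕b28⊕b29⊕b30⊕b31 = 1⊕0⊕1⊕0⊕1⊕1⊕0⊕0⊕0⊕0⊕0⊕1⊕0⊕0⊕1⊕0 = 0
Syndrome (s16...s1) = 01001 → position 9.

9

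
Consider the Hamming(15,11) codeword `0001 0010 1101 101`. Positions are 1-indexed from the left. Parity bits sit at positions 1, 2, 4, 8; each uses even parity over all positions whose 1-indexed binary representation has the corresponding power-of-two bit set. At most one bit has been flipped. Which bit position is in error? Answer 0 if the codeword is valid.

14

s1: b1⊕b3⊕b5⊕b7⊕b9⊕b11⊕b13⊕b15 = 0⊕0⊕0⊕1⊕1⊕0⊕1⊕1 = 0
s2: b2⊕b3⊕b6⊕b7⊕b10⊕b11⊕b14⊕b15 = 0⊕0⊕0⊕1⊕1⊕0⊕0⊕1 = 1
s4: b4⊕b5⊕b6⊕b7⊕b12⊕b13⊕b14⊕b15 = 1⊕0⊕0⊕1⊕1⊕1⊕0⊕1 = 1
s8: b8⊕b9⊕b10⊕b11⊕b12⊕b13⊕b14⊕b15 = 0⊕1⊕1⊕0⊕1⊕1⊕0⊕1 = 1
Syndrome (s8...s1) = 1110 → position 14.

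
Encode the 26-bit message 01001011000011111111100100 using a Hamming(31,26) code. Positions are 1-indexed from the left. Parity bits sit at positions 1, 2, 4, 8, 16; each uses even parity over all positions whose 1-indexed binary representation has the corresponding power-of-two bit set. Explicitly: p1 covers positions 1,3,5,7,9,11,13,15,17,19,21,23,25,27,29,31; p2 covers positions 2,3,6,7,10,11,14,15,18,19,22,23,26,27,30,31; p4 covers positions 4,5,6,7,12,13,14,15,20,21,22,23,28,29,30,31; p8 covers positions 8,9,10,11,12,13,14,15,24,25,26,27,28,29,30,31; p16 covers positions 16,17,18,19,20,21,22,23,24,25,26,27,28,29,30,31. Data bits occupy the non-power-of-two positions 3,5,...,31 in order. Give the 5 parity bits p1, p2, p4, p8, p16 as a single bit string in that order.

Place data bits at non-power-of-two positions: b3=0, b5=1, b6=0, b7=0, b9=1, b10=0, b11=1, b12=1, b13=0, b14=0, b15=0, b17=0, b18=1, b19=1, b20=1, b21=1, b22=1, b23=1, b24=1, b25=1, b26=1, b27=0, b28=0, b29=1, b30=0, b31=0.
p1 = XOR of data positions {3,5,7,9,11,13,15,17,19,21,23,25,27,29,31} = 0⊕1⊕0⊕1⊕1⊕0⊕0⊕0⊕1⊕1⊕1⊕1⊕0⊕1⊕0 = 0
p2 = XOR of data positions {3,6,7,10,11,14,15,18,19,22,23,26,27,30,31} = 0⊕0⊕0⊕0⊕1⊕0⊕0⊕1⊕1⊕1⊕1⊕1⊕0⊕0⊕0 = 0
p4 = XOR of data positions {5,6,7,12,13,14,15,20,21,22,23,28,29,30,31} = 1⊕0⊕0⊕1⊕0⊕0⊕0⊕1⊕1⊕1⊕1⊕0⊕1⊕0⊕0 = 1
p8 = XOR of data positions {9,10,11,12,13,14,15,24,25,26,27,28,29,30,31} = 1⊕0⊕1⊕1⊕0⊕0⊕0⊕1⊕1⊕1⊕0⊕0⊕1⊕0⊕0 = 1
p16 = XOR of data positions {17,18,19,20,21,22,23,24,25,26,27,28,29,30,31} = 0⊕1⊕1⊕1⊕1⊕1⊕1⊕1⊕1⊕1⊕0⊕0⊕1⊕0⊕0 = 0
Parity bits p1,p2,p4,p8,p16 = 00110

00110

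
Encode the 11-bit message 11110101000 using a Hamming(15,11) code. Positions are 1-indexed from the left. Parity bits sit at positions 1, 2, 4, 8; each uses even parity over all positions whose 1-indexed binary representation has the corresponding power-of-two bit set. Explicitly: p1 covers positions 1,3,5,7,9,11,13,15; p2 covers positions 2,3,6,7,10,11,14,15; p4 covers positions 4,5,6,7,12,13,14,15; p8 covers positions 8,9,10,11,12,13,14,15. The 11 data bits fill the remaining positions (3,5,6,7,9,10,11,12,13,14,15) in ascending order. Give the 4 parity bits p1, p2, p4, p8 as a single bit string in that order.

Place data bits at non-power-of-two positions: b3=1, b5=1, b6=1, b7=1, b9=0, b10=1, b11=0, b12=1, b13=0, b14=0, b15=0.
p1 = XOR of data positions {3,5,7,9,11,13,15} = 1⊕1⊕1⊕0⊕0⊕0⊕0 = 1
p2 = XOR of data positions {3,6,7,10,11,14,15} = 1⊕1⊕1⊕1⊕0⊕0⊕0 = 0
p4 = XOR of data positions {5,6,7,12,13,14,15} = 1⊕1⊕1⊕1⊕0⊕0⊕0 = 0
p8 = XOR of data positions {9,10,11,12,13,14,15} = 0⊕1⊕0⊕1⊕0⊕0⊕0 = 0
Parity bits p1,p2,p4,p8 = 1000

1000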